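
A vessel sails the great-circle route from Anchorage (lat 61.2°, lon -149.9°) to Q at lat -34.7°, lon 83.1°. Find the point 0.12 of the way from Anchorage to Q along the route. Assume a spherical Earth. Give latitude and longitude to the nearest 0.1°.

Write both endpoints as unit vectors p₁, p₂ with components (cos φ cos λ, cos φ sin λ, sin φ).
The central angle between the endpoints is δ = arccos(p₁·p₂) ≈ 2.400 rad (137.5°).
Interpolate at f = 0.12 with slerp weights a = sin((1−f)δ)/sin δ ≈ 1.269, b = sin(fδ)/sin δ ≈ 0.420.
p = a·p₁ + b·p₂ ≈ (-0.487, 0.037, 0.872); φ = arcsin(p_z) ≈ 60.75°, λ = atan2(p_y, p_x) ≈ 175.71°.

≈ lat 60.7°, lon 175.7°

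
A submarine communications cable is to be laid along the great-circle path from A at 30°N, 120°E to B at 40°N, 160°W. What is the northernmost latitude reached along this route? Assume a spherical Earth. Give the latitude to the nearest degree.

The great circle lies in the plane with unit normal n̂ = (p₁ × p₂)/|p₁ × p₂|.
Here n̂_z ≈ +0.726; the vertex latitude is φ_max = arccos|n̂_z| ≈ 43.4°.

≈ 43°N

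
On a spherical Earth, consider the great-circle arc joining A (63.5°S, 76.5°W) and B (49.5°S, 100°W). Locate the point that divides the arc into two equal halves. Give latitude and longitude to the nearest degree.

≈ (57°S, 90°W)

Write both endpoints as unit vectors p₁, p₂ with components (cos φ cos λ, cos φ sin λ, sin φ).
The central angle between the endpoints is δ = arccos(p₁·p₂) ≈ 0.329 rad (18.9°).
Interpolate at f = 1/2 with slerp weights a = sin((1−f)δ)/sin δ ≈ 0.507, b = sin(fδ)/sin δ ≈ 0.507.
p = a·p₁ + b·p₂ ≈ (-0.004, -0.544, -0.839); φ = arcsin(p_z) ≈ -57.04°, λ = atan2(p_y, p_x) ≈ -90.46°.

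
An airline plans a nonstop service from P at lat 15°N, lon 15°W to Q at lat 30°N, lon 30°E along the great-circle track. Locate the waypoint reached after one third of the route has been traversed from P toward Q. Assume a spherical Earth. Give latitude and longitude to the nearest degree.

≈ lat 21°N, lon 1°W

Convert each endpoint to a unit vector on the sphere (x = cos φ cos λ, y = cos φ sin λ, z = sin φ).
The central angle between the endpoints is δ = arccos(p₁·p₂) ≈ 0.766 rad (43.9°).
Interpolate at f = 1/3 with slerp weights a = sin((1−f)δ)/sin δ ≈ 0.705, b = sin(fδ)/sin δ ≈ 0.364.
p = a·p₁ + b·p₂ ≈ (0.931, -0.019, 0.365); φ = arcsin(p_z) ≈ 21.38°, λ = atan2(p_y, p_x) ≈ -1.14°.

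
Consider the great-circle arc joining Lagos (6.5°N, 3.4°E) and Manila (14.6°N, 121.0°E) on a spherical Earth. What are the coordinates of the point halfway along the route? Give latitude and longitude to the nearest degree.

From cos δ = sin φ₁ sin φ₂ + cos φ₁ cos φ₂ cos Δλ, the central angle is δ ≈ 2.001 rad (114.6°).
Interpolate at f = 1/2 with slerp weights a = sin((1−f)δ)/sin δ ≈ 0.926, b = sin(fδ)/sin δ ≈ 0.926.
p = a·p₁ + b·p₂ ≈ (0.457, 0.823, 0.338); φ = arcsin(p_z) ≈ 19.77°, λ = atan2(p_y, p_x) ≈ 60.95°.

≈ 20°N, 61°E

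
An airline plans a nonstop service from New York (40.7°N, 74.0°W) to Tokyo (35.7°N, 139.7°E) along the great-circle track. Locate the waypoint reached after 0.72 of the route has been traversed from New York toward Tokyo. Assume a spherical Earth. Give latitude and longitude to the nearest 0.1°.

≈ 58.9°N, 161.8°E

Write both endpoints as unit vectors p₁, p₂ with components (cos φ cos λ, cos φ sin λ, sin φ).
The central angle between the endpoints is δ = arccos(p₁·p₂) ≈ 1.703 rad (97.6°).
Interpolate at f = 0.72 with slerp weights a = sin((1−f)δ)/sin δ ≈ 0.463, b = sin(fδ)/sin δ ≈ 0.949.
p = a·p₁ + b·p₂ ≈ (-0.491, 0.161, 0.856); φ = arcsin(p_z) ≈ 58.86°, λ = atan2(p_y, p_x) ≈ 161.82°.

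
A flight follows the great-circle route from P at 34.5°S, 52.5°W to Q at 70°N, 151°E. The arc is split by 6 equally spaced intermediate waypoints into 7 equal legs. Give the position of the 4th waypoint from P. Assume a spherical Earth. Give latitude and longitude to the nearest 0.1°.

Convert each endpoint to a unit vector on the sphere (x = cos φ cos λ, y = cos φ sin λ, z = sin φ).
The central angle between the endpoints is δ = arccos(p₁·p₂) ≈ 2.483 rad (142.3°).
Interpolate at f = 4/7 with slerp weights a = sin((1−f)δ)/sin δ ≈ 1.428, b = sin(fδ)/sin δ ≈ 1.615.
p = a·p₁ + b·p₂ ≈ (0.234, -0.666, 0.708); φ = arcsin(p_z) ≈ 45.10°, λ = atan2(p_y, p_x) ≈ -70.68°.

≈ 45.1°N, 70.7°W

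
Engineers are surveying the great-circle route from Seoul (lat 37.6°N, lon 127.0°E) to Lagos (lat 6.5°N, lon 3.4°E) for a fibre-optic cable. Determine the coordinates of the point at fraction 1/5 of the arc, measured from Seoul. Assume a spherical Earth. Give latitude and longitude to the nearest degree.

Write both endpoints as unit vectors p₁, p₂ with components (cos φ cos λ, cos φ sin λ, sin φ).
The central angle between the endpoints is δ = arccos(p₁·p₂) ≈ 1.946 rad (111.5°).
Interpolate at f = 1/5 with slerp weights a = sin((1−f)δ)/sin δ ≈ 1.075, b = sin(fδ)/sin δ ≈ 0.408.
p = a·p₁ + b·p₂ ≈ (-0.108, 0.704, 0.702); φ = arcsin(p_z) ≈ 44.58°, λ = atan2(p_y, p_x) ≈ 98.71°.

≈ lat 45°N, lon 99°E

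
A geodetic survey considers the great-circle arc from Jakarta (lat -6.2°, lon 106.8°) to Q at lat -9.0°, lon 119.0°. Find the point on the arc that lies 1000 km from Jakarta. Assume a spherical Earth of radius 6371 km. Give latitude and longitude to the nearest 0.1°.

≈ lat -8.3°, lon 115.6°

Write both endpoints as unit vectors p₁, p₂ with components (cos φ cos λ, cos φ sin λ, sin φ).
The central angle between the endpoints is δ = arccos(p₁·p₂) ≈ 0.217 rad (12.4°). The total great-circle distance is δ·R ≈ 0.217 × 6371 ≈ 1380 km, so the target fraction is f = 1000/1380 ≈ 0.725.
Interpolate at f ≈ 0.725 with slerp weights a = sin((1−f)δ)/sin δ ≈ 0.277, b = sin(fδ)/sin δ ≈ 0.727.
p = a·p₁ + b·p₂ ≈ (-0.428, 0.892, -0.144); φ = arcsin(p_z) ≈ -8.26°, λ = atan2(p_y, p_x) ≈ 115.62°.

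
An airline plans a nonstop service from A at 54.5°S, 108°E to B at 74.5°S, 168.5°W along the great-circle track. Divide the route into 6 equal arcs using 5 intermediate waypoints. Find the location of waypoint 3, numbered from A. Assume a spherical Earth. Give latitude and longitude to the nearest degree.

Write both endpoints as unit vectors p₁, p₂ with components (cos φ cos λ, cos φ sin λ, sin φ).
The central angle between the endpoints is δ = arccos(p₁·p₂) ≈ 0.640 rad (36.7°).
Interpolate at f = 3/6 with slerp weights a = sin((1−f)δ)/sin δ ≈ 0.527, b = sin(fδ)/sin δ ≈ 0.527.
p = a·p₁ + b·p₂ ≈ (-0.232, 0.263, -0.936); φ = arcsin(p_z) ≈ -69.46°, λ = atan2(p_y, p_x) ≈ 131.49°.

≈ 69°S, 131°E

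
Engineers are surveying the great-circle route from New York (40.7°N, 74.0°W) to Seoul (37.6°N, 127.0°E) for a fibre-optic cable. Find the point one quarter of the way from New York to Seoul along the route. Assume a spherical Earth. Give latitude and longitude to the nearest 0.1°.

≈ (63.7°N, 89.9°W)

Write both endpoints as unit vectors p₁, p₂ with components (cos φ cos λ, cos φ sin λ, sin φ).
The central angle between the endpoints is δ = arccos(p₁·p₂) ≈ 1.734 rad (99.4°).
Interpolate at f = 1/4 with slerp weights a = sin((1−f)δ)/sin δ ≈ 0.977, b = sin(fδ)/sin δ ≈ 0.426.
p = a·p₁ + b·p₂ ≈ (0.001, -0.442, 0.897); φ = arcsin(p_z) ≈ 63.74°, λ = atan2(p_y, p_x) ≈ -89.86°.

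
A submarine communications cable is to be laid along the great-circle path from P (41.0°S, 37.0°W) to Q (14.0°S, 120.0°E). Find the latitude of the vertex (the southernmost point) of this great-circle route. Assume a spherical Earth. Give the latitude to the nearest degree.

The great circle lies in the plane with unit normal n̂ = (p₁ × p₂)/|p₁ × p₂|.
Here n̂_z ≈ +0.334; the vertex latitude is φ_max = arccos|n̂_z| ≈ 70.5°.
Check via Clairaut: cos φ_max = |cos φ₁| · sin C = cos(41.0°)·sin(153.7°) ≈ 0.334, again giving ≈ 70.5°.

≈ 70°S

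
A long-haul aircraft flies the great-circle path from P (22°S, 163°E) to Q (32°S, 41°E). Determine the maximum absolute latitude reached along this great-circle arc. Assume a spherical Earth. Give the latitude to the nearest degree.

≈ 47°S

The great circle lies in the plane with unit normal n̂ = (p₁ × p₂)/|p₁ × p₂|.
Here n̂_z ≈ -0.683; the vertex latitude is φ_max = arccos|n̂_z| ≈ 46.9°.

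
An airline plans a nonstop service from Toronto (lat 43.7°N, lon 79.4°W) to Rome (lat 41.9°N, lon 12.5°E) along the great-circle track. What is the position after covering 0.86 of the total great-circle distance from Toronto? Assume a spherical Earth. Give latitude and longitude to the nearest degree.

≈ lat 47°N, lon 2°E

Convert each endpoint to a unit vector on the sphere (x = cos φ cos λ, y = cos φ sin λ, z = sin φ).
The central angle between the endpoints is δ = arccos(p₁·p₂) ≈ 1.111 rad (63.7°).
Interpolate at f = 0.86 with slerp weights a = sin((1−f)δ)/sin δ ≈ 0.173, b = sin(fδ)/sin δ ≈ 0.911.
p = a·p₁ + b·p₂ ≈ (0.685, 0.024, 0.728); φ = arcsin(p_z) ≈ 46.72°, λ = atan2(p_y, p_x) ≈ 2.00°.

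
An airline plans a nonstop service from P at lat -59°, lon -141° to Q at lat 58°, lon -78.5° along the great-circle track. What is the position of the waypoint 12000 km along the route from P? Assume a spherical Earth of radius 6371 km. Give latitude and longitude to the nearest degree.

The haversine formula gives a central angle δ ≈ 2.215 rad (126.9°) between the endpoints. The total great-circle distance is δ·R ≈ 2.215 × 6371 ≈ 14114 km, so the target fraction is f = 12000/14114 ≈ 0.850.
Interpolate at f ≈ 0.850 with slerp weights a = sin((1−f)δ)/sin δ ≈ 0.408, b = sin(fδ)/sin δ ≈ 1.190.
p = a·p₁ + b·p₂ ≈ (-0.037, -0.750, 0.660); φ = arcsin(p_z) ≈ 41.31°, λ = atan2(p_y, p_x) ≈ -92.85°.

≈ lat 41°, lon -93°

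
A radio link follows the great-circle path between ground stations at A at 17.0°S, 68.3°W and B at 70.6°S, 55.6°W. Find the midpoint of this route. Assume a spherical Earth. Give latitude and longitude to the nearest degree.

From cos δ = sin φ₁ sin φ₂ + cos φ₁ cos φ₂ cos Δλ, the central angle is δ ≈ 0.945 rad (54.2°).
Interpolate at f = 1/2 with slerp weights a = sin((1−f)δ)/sin δ ≈ 0.562, b = sin(fδ)/sin δ ≈ 0.562.
p = a·p₁ + b·p₂ ≈ (0.304, -0.653, -0.694); φ = arcsin(p_z) ≈ -43.93°, λ = atan2(p_y, p_x) ≈ -65.04°.

≈ 44°S, 65°W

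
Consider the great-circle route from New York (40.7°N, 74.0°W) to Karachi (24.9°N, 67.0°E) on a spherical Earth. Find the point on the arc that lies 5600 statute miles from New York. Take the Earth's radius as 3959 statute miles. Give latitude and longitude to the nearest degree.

Convert each endpoint to a unit vector on the sphere (x = cos φ cos λ, y = cos φ sin λ, z = sin φ).
The central angle between the endpoints is δ = arccos(p₁·p₂) ≈ 1.834 rad (105.1°). The total great-circle distance is δ·R ≈ 1.834 × 3959 ≈ 7259 mi, so the target fraction is f = 5600/7259 ≈ 0.771.
Interpolate at f ≈ 0.771 with slerp weights a = sin((1−f)δ)/sin δ ≈ 0.421, b = sin(fδ)/sin δ ≈ 1.023.
p = a·p₁ + b·p₂ ≈ (0.451, 0.547, 0.706); φ = arcsin(p_z) ≈ 44.87°, λ = atan2(p_y, p_x) ≈ 50.51°.

≈ (45°N, 51°E)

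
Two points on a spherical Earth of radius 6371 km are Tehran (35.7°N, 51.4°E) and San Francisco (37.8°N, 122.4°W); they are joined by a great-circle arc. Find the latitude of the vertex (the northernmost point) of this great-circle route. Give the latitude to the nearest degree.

The great circle lies in the plane with unit normal n̂ = (p₁ × p₂)/|p₁ × p₂|.
Here n̂_z ≈ -0.072; the vertex latitude is φ_max = arccos|n̂_z| ≈ 85.9°.
Check via Clairaut: cos φ_max = |cos φ₁| · sin C = cos(35.7°)·sin(5.1°) ≈ 0.072, again giving ≈ 85.9°.

≈ 86°N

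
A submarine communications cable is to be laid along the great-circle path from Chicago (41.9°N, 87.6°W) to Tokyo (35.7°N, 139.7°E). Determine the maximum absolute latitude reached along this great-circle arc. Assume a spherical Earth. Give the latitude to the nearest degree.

≈ 64°N

The great circle lies in the plane with unit normal n̂ = (p₁ × p₂)/|p₁ × p₂|.
Here n̂_z ≈ -0.444; the vertex latitude is φ_max = arccos|n̂_z| ≈ 63.6°.
Check via Clairaut: cos φ_max = |cos φ₁| · sin C = cos(41.9°)·sin(36.7°) ≈ 0.444, again giving ≈ 63.6°.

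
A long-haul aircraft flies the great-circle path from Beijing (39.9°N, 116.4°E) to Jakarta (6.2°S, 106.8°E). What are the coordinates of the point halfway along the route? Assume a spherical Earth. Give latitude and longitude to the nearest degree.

≈ 17°N, 111°E

Write both endpoints as unit vectors p₁, p₂ with components (cos φ cos λ, cos φ sin λ, sin φ).
The central angle between the endpoints is δ = arccos(p₁·p₂) ≈ 0.819 rad (46.9°).
Interpolate at f = 1/2 with slerp weights a = sin((1−f)δ)/sin δ ≈ 0.545, b = sin(fδ)/sin δ ≈ 0.545.
p = a·p₁ + b·p₂ ≈ (-0.343, 0.893, 0.291); φ = arcsin(p_z) ≈ 16.90°, λ = atan2(p_y, p_x) ≈ 110.98°.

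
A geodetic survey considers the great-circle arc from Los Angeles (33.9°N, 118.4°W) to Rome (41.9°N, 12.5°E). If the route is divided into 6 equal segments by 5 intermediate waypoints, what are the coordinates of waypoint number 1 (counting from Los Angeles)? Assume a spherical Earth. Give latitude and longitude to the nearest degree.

≈ 46°N, 106°W

Write both endpoints as unit vectors p₁, p₂ with components (cos φ cos λ, cos φ sin λ, sin φ).
The central angle between the endpoints is δ = arccos(p₁·p₂) ≈ 1.603 rad (91.8°).
Interpolate at f = 1/6 with slerp weights a = sin((1−f)δ)/sin δ ≈ 0.973, b = sin(fδ)/sin δ ≈ 0.264.
p = a·p₁ + b·p₂ ≈ (-0.192, -0.668, 0.719); φ = arcsin(p_z) ≈ 45.98°, λ = atan2(p_y, p_x) ≈ -106.05°.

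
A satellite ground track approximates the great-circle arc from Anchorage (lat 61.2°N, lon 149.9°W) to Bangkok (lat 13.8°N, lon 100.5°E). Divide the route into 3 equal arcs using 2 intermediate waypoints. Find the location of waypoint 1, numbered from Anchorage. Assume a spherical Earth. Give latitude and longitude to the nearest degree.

≈ lat 59°N, lon 150°E

From cos δ = sin φ₁ sin φ₂ + cos φ₁ cos φ₂ cos Δλ, the central angle is δ ≈ 1.519 rad (87.0°).
Interpolate at f = 1/3 with slerp weights a = sin((1−f)δ)/sin δ ≈ 0.849, b = sin(fδ)/sin δ ≈ 0.486.
p = a·p₁ + b·p₂ ≈ (-0.440, 0.258, 0.860); φ = arcsin(p_z) ≈ 59.32°, λ = atan2(p_y, p_x) ≈ 149.57°.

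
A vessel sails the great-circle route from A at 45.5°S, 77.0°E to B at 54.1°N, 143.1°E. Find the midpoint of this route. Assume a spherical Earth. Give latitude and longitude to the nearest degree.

≈ 5°N, 107°E

Convert each endpoint to a unit vector on the sphere (x = cos φ cos λ, y = cos φ sin λ, z = sin φ).
The central angle between the endpoints is δ = arccos(p₁·p₂) ≈ 1.995 rad (114.3°).
Interpolate at f = 1/2 with slerp weights a = sin((1−f)δ)/sin δ ≈ 0.922, b = sin(fδ)/sin δ ≈ 0.922.
p = a·p₁ + b·p₂ ≈ (-0.287, 0.954, 0.089); φ = arcsin(p_z) ≈ 5.12°, λ = atan2(p_y, p_x) ≈ 106.74°.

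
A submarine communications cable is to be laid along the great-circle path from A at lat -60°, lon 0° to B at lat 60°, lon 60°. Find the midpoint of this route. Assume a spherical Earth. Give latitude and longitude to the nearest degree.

≈ lat 0°, lon 30°

Write both endpoints as unit vectors p₁, p₂ with components (cos φ cos λ, cos φ sin λ, sin φ).
The central angle between the endpoints is δ = arccos(p₁·p₂) ≈ 2.246 rad (128.7°).
Interpolate at f = 1/2 with slerp weights a = sin((1−f)δ)/sin δ ≈ 1.155, b = sin(fδ)/sin δ ≈ 1.155.
p = a·p₁ + b·p₂ ≈ (0.866, 0.500, 0.000); φ = arcsin(p_z) ≈ 0.00°, λ = atan2(p_y, p_x) ≈ 30.00°.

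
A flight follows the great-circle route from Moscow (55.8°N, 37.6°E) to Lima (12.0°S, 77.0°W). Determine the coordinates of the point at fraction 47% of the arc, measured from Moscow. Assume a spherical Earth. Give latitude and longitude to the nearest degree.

From cos δ = sin φ₁ sin φ₂ + cos φ₁ cos φ₂ cos Δλ, the central angle is δ ≈ 1.983 rad (113.6°).
Interpolate at f = 0.47 with slerp weights a = sin((1−f)δ)/sin δ ≈ 0.947, b = sin(fδ)/sin δ ≈ 0.876.
p = a·p₁ + b·p₂ ≈ (0.615, -0.510, 0.601); φ = arcsin(p_z) ≈ 36.97°, λ = atan2(p_y, p_x) ≈ -39.70°.

≈ (37°N, 40°W)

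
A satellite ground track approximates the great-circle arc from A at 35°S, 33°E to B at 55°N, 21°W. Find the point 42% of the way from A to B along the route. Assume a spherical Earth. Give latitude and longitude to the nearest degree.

≈ 4°N, 14°E

Write both endpoints as unit vectors p₁, p₂ with components (cos φ cos λ, cos φ sin λ, sin φ).
The central angle between the endpoints is δ = arccos(p₁·p₂) ≈ 1.766 rad (101.2°).
Interpolate at f = 0.42 with slerp weights a = sin((1−f)δ)/sin δ ≈ 0.871, b = sin(fδ)/sin δ ≈ 0.689.
p = a·p₁ + b·p₂ ≈ (0.967, 0.247, 0.065); φ = arcsin(p_z) ≈ 3.70°, λ = atan2(p_y, p_x) ≈ 14.33°.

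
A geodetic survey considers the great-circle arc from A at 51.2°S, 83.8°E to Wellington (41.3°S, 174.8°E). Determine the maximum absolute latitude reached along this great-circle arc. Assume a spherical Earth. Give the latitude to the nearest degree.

≈ 57°S

The great circle lies in the plane with unit normal n̂ = (p₁ × p₂)/|p₁ × p₂|.
Here n̂_z ≈ +0.546; the vertex latitude is φ_max = arccos|n̂_z| ≈ 56.9°.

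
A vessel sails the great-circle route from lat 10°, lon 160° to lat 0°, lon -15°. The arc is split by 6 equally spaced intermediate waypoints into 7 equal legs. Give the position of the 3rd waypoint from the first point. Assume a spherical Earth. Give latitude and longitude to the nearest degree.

From cos δ = sin φ₁ sin φ₂ + cos φ₁ cos φ₂ cos Δλ, the central angle is δ ≈ 2.947 rad (168.8°).
Interpolate at f = 3/7 with slerp weights a = sin((1−f)δ)/sin δ ≈ 5.130, b = sin(fδ)/sin δ ≈ 4.920.
p = a·p₁ + b·p₂ ≈ (0.005, 0.454, 0.891); φ = arcsin(p_z) ≈ 62.97°, λ = atan2(p_y, p_x) ≈ 89.37°.

≈ lat 63°, lon 89°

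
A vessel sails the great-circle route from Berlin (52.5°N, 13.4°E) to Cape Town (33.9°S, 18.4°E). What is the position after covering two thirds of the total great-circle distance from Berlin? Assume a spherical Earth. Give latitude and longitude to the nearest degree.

Convert each endpoint to a unit vector on the sphere (x = cos φ cos λ, y = cos φ sin λ, z = sin φ).
The central angle between the endpoints is δ = arccos(p₁·p₂) ≈ 1.510 rad (86.5°).
Interpolate at f = 2/3 with slerp weights a = sin((1−f)δ)/sin δ ≈ 0.483, b = sin(fδ)/sin δ ≈ 0.847.
p = a·p₁ + b·p₂ ≈ (0.953, 0.290, -0.089); φ = arcsin(p_z) ≈ -5.10°, λ = atan2(p_y, p_x) ≈ 16.93°.

≈ (5°S, 17°E)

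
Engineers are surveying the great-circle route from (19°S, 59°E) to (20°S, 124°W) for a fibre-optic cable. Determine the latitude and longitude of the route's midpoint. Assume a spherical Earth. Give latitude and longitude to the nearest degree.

Convert each endpoint to a unit vector on the sphere (x = cos φ cos λ, y = cos φ sin λ, z = sin φ).
The central angle between the endpoints is δ = arccos(p₁·p₂) ≈ 2.459 rad (140.9°).
Interpolate at f = 1/2 with slerp weights a = sin((1−f)δ)/sin δ ≈ 1.494, b = sin(fδ)/sin δ ≈ 1.494.
p = a·p₁ + b·p₂ ≈ (-0.057, 0.047, -0.997); φ = arcsin(p_z) ≈ -85.74°, λ = atan2(p_y, p_x) ≈ 140.77°.

≈ (86°S, 141°E)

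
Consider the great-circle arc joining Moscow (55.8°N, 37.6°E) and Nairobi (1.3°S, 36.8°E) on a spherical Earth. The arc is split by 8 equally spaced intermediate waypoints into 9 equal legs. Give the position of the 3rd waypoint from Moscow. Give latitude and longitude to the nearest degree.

Write both endpoints as unit vectors p₁, p₂ with components (cos φ cos λ, cos φ sin λ, sin φ).
The central angle between the endpoints is δ = arccos(p₁·p₂) ≈ 0.997 rad (57.1°).
Interpolate at f = 3/9 with slerp weights a = sin((1−f)δ)/sin δ ≈ 0.734, b = sin(fδ)/sin δ ≈ 0.388.
p = a·p₁ + b·p₂ ≈ (0.638, 0.484, 0.599); φ = arcsin(p_z) ≈ 36.77°, λ = atan2(p_y, p_x) ≈ 37.21°.

≈ 37°N, 37°E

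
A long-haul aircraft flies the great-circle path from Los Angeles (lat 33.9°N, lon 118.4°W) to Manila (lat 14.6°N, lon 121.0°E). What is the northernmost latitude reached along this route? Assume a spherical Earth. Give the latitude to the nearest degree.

≈ 44°N

The great circle lies in the plane with unit normal n̂ = (p₁ × p₂)/|p₁ × p₂|.
Here n̂_z ≈ -0.718; the vertex latitude is φ_max = arccos|n̂_z| ≈ 44.1°.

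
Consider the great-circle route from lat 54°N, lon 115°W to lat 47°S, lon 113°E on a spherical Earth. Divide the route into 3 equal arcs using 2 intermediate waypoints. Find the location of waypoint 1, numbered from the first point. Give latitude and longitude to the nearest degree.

≈ lat 28°N, lon 174°W

The haversine formula gives a central angle δ ≈ 2.606 rad (149.3°) between the endpoints.
Interpolate at f = 1/3 with slerp weights a = sin((1−f)δ)/sin δ ≈ 1.932, b = sin(fδ)/sin δ ≈ 1.496.
p = a·p₁ + b·p₂ ≈ (-0.878, -0.090, 0.469); φ = arcsin(p_z) ≈ 27.98°, λ = atan2(p_y, p_x) ≈ -174.13°.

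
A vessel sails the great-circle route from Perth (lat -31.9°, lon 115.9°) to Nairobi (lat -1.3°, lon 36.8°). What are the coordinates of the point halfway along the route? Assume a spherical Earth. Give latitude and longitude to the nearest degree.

Write both endpoints as unit vectors p₁, p₂ with components (cos φ cos λ, cos φ sin λ, sin φ).
The central angle between the endpoints is δ = arccos(p₁·p₂) ≈ 1.397 rad (80.1°).
Interpolate at f = 1/2 with slerp weights a = sin((1−f)δ)/sin δ ≈ 0.653, b = sin(fδ)/sin δ ≈ 0.653.
p = a·p₁ + b·p₂ ≈ (0.281, 0.890, -0.360); φ = arcsin(p_z) ≈ -21.09°, λ = atan2(p_y, p_x) ≈ 72.50°.

≈ lat -21°, lon 72°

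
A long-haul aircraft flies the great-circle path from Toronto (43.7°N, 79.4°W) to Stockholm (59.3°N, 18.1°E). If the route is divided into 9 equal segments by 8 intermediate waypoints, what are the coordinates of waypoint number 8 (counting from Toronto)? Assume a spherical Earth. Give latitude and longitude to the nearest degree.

≈ 62°N, 6°E

Write both endpoints as unit vectors p₁, p₂ with components (cos φ cos λ, cos φ sin λ, sin φ).
The central angle between the endpoints is δ = arccos(p₁·p₂) ≈ 0.993 rad (56.9°).
Interpolate at f = 8/9 with slerp weights a = sin((1−f)δ)/sin δ ≈ 0.131, b = sin(fδ)/sin δ ≈ 0.922.
p = a·p₁ + b·p₂ ≈ (0.465, 0.053, 0.884); φ = arcsin(p_z) ≈ 62.10°, λ = atan2(p_y, p_x) ≈ 6.48°.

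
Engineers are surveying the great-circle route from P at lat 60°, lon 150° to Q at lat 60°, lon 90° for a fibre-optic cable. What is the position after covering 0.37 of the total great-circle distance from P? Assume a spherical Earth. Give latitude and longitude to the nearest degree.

Convert each endpoint to a unit vector on the sphere (x = cos φ cos λ, y = cos φ sin λ, z = sin φ).
The central angle between the endpoints is δ = arccos(p₁·p₂) ≈ 0.505 rad (29.0°).
Interpolate at f = 0.37 with slerp weights a = sin((1−f)δ)/sin δ ≈ 0.647, b = sin(fδ)/sin δ ≈ 0.384.
p = a·p₁ + b·p₂ ≈ (-0.280, 0.354, 0.892); φ = arcsin(p_z) ≈ 63.19°, λ = atan2(p_y, p_x) ≈ 128.37°.

≈ lat 63°, lon 128°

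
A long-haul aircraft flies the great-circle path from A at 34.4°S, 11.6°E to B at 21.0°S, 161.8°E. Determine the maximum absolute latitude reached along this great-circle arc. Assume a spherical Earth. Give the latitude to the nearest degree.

The great circle lies in the plane with unit normal n̂ = (p₁ × p₂)/|p₁ × p₂|.
Here n̂_z ≈ +0.433; the vertex latitude is φ_max = arccos|n̂_z| ≈ 64.4°.
Check via Clairaut: cos φ_max = |cos φ₁| · sin C = cos(34.4°)·sin(148.4°) ≈ 0.433, again giving ≈ 64.4°.

≈ 64°S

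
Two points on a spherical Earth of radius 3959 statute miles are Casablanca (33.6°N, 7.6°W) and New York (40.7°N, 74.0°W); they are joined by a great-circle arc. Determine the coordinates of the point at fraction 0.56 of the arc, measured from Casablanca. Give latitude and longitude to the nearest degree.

≈ 43°N, 43°W

Write both endpoints as unit vectors p₁, p₂ with components (cos φ cos λ, cos φ sin λ, sin φ).
The central angle between the endpoints is δ = arccos(p₁·p₂) ≈ 0.910 rad (52.1°).
Interpolate at f = 0.56 with slerp weights a = sin((1−f)δ)/sin δ ≈ 0.494, b = sin(fδ)/sin δ ≈ 0.618.
p = a·p₁ + b·p₂ ≈ (0.537, -0.505, 0.676); φ = arcsin(p_z) ≈ 42.54°, λ = atan2(p_y, p_x) ≈ -43.24°.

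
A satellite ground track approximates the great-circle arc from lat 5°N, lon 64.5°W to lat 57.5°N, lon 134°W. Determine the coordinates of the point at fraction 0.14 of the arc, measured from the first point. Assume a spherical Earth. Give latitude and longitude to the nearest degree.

Convert each endpoint to a unit vector on the sphere (x = cos φ cos λ, y = cos φ sin λ, z = sin φ).
The central angle between the endpoints is δ = arccos(p₁·p₂) ≈ 1.307 rad (74.9°).
Interpolate at f = 0.14 with slerp weights a = sin((1−f)δ)/sin δ ≈ 0.934, b = sin(fδ)/sin δ ≈ 0.188.
p = a·p₁ + b·p₂ ≈ (0.330, -0.913, 0.240); φ = arcsin(p_z) ≈ 13.91°, λ = atan2(p_y, p_x) ≈ -70.11°.

≈ lat 14°N, lon 70°W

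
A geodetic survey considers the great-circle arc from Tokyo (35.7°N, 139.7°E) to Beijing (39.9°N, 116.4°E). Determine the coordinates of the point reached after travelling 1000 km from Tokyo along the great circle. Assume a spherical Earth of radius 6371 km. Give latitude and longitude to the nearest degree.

From cos δ = sin φ₁ sin φ₂ + cos φ₁ cos φ₂ cos Δλ, the central angle is δ ≈ 0.329 rad (18.8°). The total great-circle distance is δ·R ≈ 0.329 × 6371 ≈ 2093 km, so the target fraction is f = 1000/2093 ≈ 0.478.
Interpolate at f ≈ 0.478 with slerp weights a = sin((1−f)δ)/sin δ ≈ 0.529, b = sin(fδ)/sin δ ≈ 0.484.
p = a·p₁ + b·p₂ ≈ (-0.493, 0.611, 0.620); φ = arcsin(p_z) ≈ 38.28°, λ = atan2(p_y, p_x) ≈ 128.91°.

≈ 38°N, 129°E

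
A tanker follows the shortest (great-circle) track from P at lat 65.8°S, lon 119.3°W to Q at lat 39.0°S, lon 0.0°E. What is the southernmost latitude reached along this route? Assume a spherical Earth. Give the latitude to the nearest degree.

The great circle lies in the plane with unit normal n̂ = (p₁ × p₂)/|p₁ × p₂|.
Here n̂_z ≈ +0.306; the vertex latitude is φ_max = arccos|n̂_z| ≈ 72.2°.
Check via Clairaut: cos φ_max = |cos φ₁| · sin C = cos(65.8°)·sin(131.7°) ≈ 0.306, again giving ≈ 72.2°.

≈ 72°S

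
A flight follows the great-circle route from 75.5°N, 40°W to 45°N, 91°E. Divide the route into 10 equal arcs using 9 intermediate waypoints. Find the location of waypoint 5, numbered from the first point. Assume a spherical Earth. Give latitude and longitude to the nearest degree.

Write both endpoints as unit vectors p₁, p₂ with components (cos φ cos λ, cos φ sin λ, sin φ).
The central angle between the endpoints is δ = arccos(p₁·p₂) ≈ 0.966 rad (55.4°).
Interpolate at f = 5/10 with slerp weights a = sin((1−f)δ)/sin δ ≈ 0.565, b = sin(fδ)/sin δ ≈ 0.565.
p = a·p₁ + b·p₂ ≈ (0.101, 0.308, 0.946); φ = arcsin(p_z) ≈ 71.06°, λ = atan2(p_y, p_x) ≈ 71.81°.

≈ 71°N, 72°E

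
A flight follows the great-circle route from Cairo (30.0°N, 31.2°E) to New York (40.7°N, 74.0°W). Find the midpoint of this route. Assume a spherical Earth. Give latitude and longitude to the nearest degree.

≈ 49°N, 16°W

Write both endpoints as unit vectors p₁, p₂ with components (cos φ cos λ, cos φ sin λ, sin φ).
The central angle between the endpoints is δ = arccos(p₁·p₂) ≈ 1.416 rad (81.1°).
Interpolate at f = 1/2 with slerp weights a = sin((1−f)δ)/sin δ ≈ 0.658, b = sin(fδ)/sin δ ≈ 0.658.
p = a·p₁ + b·p₂ ≈ (0.625, -0.184, 0.758); φ = arcsin(p_z) ≈ 49.32°, λ = atan2(p_y, p_x) ≈ -16.43°.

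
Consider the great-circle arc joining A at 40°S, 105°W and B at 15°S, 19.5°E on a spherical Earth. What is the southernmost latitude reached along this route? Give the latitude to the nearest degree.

≈ 51°S

The great circle lies in the plane with unit normal n̂ = (p₁ × p₂)/|p₁ × p₂|.
Here n̂_z ≈ +0.630; the vertex latitude is φ_max = arccos|n̂_z| ≈ 50.9°.
Check via Clairaut: cos φ_max = |cos φ₁| · sin C = cos(40.0°)·sin(124.6°) ≈ 0.630, again giving ≈ 50.9°.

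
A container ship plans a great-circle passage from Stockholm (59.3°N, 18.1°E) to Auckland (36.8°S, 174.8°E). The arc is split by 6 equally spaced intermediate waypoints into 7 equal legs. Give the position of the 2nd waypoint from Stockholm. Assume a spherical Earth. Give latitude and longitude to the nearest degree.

≈ 61°N, 115°E

From cos δ = sin φ₁ sin φ₂ + cos φ₁ cos φ₂ cos Δλ, the central angle is δ ≈ 2.669 rad (152.9°).
Interpolate at f = 2/7 with slerp weights a = sin((1−f)δ)/sin δ ≈ 2.075, b = sin(fδ)/sin δ ≈ 1.519.
p = a·p₁ + b·p₂ ≈ (-0.204, 0.439, 0.875); φ = arcsin(p_z) ≈ 61.03°, λ = atan2(p_y, p_x) ≈ 114.89°.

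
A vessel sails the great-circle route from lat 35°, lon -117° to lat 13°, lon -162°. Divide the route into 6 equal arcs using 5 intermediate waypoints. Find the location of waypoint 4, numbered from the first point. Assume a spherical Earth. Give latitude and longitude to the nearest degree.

≈ lat 22°, lon -149°

From cos δ = sin φ₁ sin φ₂ + cos φ₁ cos φ₂ cos Δλ, the central angle is δ ≈ 0.805 rad (46.1°).
Interpolate at f = 4/6 with slerp weights a = sin((1−f)δ)/sin δ ≈ 0.368, b = sin(fδ)/sin δ ≈ 0.709.
p = a·p₁ + b·p₂ ≈ (-0.794, -0.482, 0.370); φ = arcsin(p_z) ≈ 21.75°, λ = atan2(p_y, p_x) ≈ -148.74°.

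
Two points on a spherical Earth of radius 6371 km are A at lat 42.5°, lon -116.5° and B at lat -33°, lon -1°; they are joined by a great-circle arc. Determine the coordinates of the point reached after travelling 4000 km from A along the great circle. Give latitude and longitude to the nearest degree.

≈ lat 27°, lon -76°

Write both endpoints as unit vectors p₁, p₂ with components (cos φ cos λ, cos φ sin λ, sin φ).
The central angle between the endpoints is δ = arccos(p₁·p₂) ≈ 2.258 rad (129.4°). The total great-circle distance is δ·R ≈ 2.258 × 6371 ≈ 14384 km, so the target fraction is f = 4000/14384 ≈ 0.278.
Interpolate at f ≈ 0.278 with slerp weights a = sin((1−f)δ)/sin δ ≈ 1.291, b = sin(fδ)/sin δ ≈ 0.760.
p = a·p₁ + b·p₂ ≈ (0.212, -0.863, 0.458); φ = arcsin(p_z) ≈ 27.29°, λ = atan2(p_y, p_x) ≈ -76.18°.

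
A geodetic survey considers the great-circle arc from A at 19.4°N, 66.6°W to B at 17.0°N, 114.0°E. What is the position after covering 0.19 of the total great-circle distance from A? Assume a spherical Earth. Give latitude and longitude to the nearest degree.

≈ 47°N, 67°W

From cos δ = sin φ₁ sin φ₂ + cos φ₁ cos φ₂ cos Δλ, the central angle is δ ≈ 2.506 rad (143.6°).
Interpolate at f = 0.19 with slerp weights a = sin((1−f)δ)/sin δ ≈ 1.510, b = sin(fδ)/sin δ ≈ 0.772.
p = a·p₁ + b·p₂ ≈ (0.265, -0.633, 0.728); φ = arcsin(p_z) ≈ 46.68°, λ = atan2(p_y, p_x) ≈ -67.25°.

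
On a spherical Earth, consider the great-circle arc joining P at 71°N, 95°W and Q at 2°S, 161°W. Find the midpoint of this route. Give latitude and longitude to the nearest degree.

≈ 38°N, 146°W

Write both endpoints as unit vectors p₁, p₂ with components (cos φ cos λ, cos φ sin λ, sin φ).
The central angle between the endpoints is δ = arccos(p₁·p₂) ≈ 1.471 rad (84.3°).
Interpolate at f = 1/2 with slerp weights a = sin((1−f)δ)/sin δ ≈ 0.674, b = sin(fδ)/sin δ ≈ 0.674.
p = a·p₁ + b·p₂ ≈ (-0.656, -0.438, 0.614); φ = arcsin(p_z) ≈ 37.89°, λ = atan2(p_y, p_x) ≈ -146.28°.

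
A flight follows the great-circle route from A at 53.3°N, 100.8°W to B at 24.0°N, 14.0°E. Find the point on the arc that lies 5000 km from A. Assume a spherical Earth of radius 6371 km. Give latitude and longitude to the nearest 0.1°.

The haversine formula gives a central angle δ ≈ 1.474 rad (84.4°) between the endpoints. The total great-circle distance is δ·R ≈ 1.474 × 6371 ≈ 9388 km, so the target fraction is f = 5000/9388 ≈ 0.533.
Interpolate at f ≈ 0.533 with slerp weights a = sin((1−f)δ)/sin δ ≈ 0.639, b = sin(fδ)/sin δ ≈ 0.710.
p = a·p₁ + b·p₂ ≈ (0.558, -0.218, 0.801); φ = arcsin(p_z) ≈ 53.21°, λ = atan2(p_y, p_x) ≈ -21.34°.

≈ 53.2°N, 21.3°W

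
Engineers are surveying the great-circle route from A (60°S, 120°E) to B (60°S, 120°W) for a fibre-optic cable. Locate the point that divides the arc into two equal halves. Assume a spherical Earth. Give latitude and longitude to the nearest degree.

The haversine formula gives a central angle δ ≈ 0.896 rad (51.3°) between the endpoints.
Interpolate at f = 1/2 with slerp weights a = sin((1−f)δ)/sin δ ≈ 0.555, b = sin(fδ)/sin δ ≈ 0.555.
p = a·p₁ + b·p₂ ≈ (-0.277, 0.000, -0.961); φ = arcsin(p_z) ≈ -73.90°, λ = atan2(p_y, p_x) ≈ 180.00°.

≈ (74°S, 180°E)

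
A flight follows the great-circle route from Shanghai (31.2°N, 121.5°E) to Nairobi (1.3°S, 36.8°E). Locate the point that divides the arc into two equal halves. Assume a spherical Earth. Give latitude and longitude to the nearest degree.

≈ 20°N, 75°E

Write both endpoints as unit vectors p₁, p₂ with components (cos φ cos λ, cos φ sin λ, sin φ).
The central angle between the endpoints is δ = arccos(p₁·p₂) ≈ 1.504 rad (86.1°).
Interpolate at f = 1/2 with slerp weights a = sin((1−f)δ)/sin δ ≈ 0.684, b = sin(fδ)/sin δ ≈ 0.684.
p = a·p₁ + b·p₂ ≈ (0.242, 0.909, 0.339); φ = arcsin(p_z) ≈ 19.82°, λ = atan2(p_y, p_x) ≈ 75.09°.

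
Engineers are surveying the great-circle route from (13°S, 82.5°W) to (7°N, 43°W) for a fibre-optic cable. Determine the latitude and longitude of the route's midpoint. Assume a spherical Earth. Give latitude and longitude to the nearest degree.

≈ (3°S, 63°W)

Write both endpoints as unit vectors p₁, p₂ with components (cos φ cos λ, cos φ sin λ, sin φ).
The central angle between the endpoints is δ = arccos(p₁·p₂) ≈ 0.769 rad (44.0°).
Interpolate at f = 1/2 with slerp weights a = sin((1−f)δ)/sin δ ≈ 0.539, b = sin(fδ)/sin δ ≈ 0.539.
p = a·p₁ + b·p₂ ≈ (0.460, -0.886, -0.056); φ = arcsin(p_z) ≈ -3.19°, λ = atan2(p_y, p_x) ≈ -62.56°.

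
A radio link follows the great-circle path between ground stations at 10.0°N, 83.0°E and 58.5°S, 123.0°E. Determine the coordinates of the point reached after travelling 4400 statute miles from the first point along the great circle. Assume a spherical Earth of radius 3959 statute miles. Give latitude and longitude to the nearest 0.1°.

Convert each endpoint to a unit vector on the sphere (x = cos φ cos λ, y = cos φ sin λ, z = sin φ).
The central angle between the endpoints is δ = arccos(p₁·p₂) ≈ 1.322 rad (75.8°). The total great-circle distance is δ·R ≈ 1.322 × 3959 ≈ 5234 mi, so the target fraction is f = 4400/5234 ≈ 0.841.
Interpolate at f ≈ 0.841 with slerp weights a = sin((1−f)δ)/sin δ ≈ 0.216, b = sin(fδ)/sin δ ≈ 0.925.
p = a·p₁ + b·p₂ ≈ (-0.237, 0.616, -0.751); φ = arcsin(p_z) ≈ -48.68°, λ = atan2(p_y, p_x) ≈ 111.06°.

≈ 48.7°S, 111.1°E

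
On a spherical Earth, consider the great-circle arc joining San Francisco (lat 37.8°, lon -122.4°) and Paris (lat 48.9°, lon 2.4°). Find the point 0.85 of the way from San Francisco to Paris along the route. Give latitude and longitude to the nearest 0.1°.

The haversine formula gives a central angle δ ≈ 1.405 rad (80.5°) between the endpoints.
Interpolate at f = 0.85 with slerp weights a = sin((1−f)δ)/sin δ ≈ 0.212, b = sin(fδ)/sin δ ≈ 0.943.
p = a·p₁ + b·p₂ ≈ (0.529, -0.116, 0.840); φ = arcsin(p_z) ≈ 57.19°, λ = atan2(p_y, p_x) ≈ -12.31°.

≈ lat 57.2°, lon -12.3°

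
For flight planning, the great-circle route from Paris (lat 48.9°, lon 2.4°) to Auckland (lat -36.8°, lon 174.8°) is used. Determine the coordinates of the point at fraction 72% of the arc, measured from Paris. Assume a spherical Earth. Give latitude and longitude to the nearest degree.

The haversine formula gives a central angle δ ≈ 2.909 rad (166.7°) between the endpoints.
Interpolate at f = 0.72 with slerp weights a = sin((1−f)δ)/sin δ ≈ 3.161, b = sin(fδ)/sin δ ≈ 3.762.
p = a·p₁ + b·p₂ ≈ (-0.924, 0.360, 0.128); φ = arcsin(p_z) ≈ 7.37°, λ = atan2(p_y, p_x) ≈ 158.71°.

≈ lat 7°, lon 159°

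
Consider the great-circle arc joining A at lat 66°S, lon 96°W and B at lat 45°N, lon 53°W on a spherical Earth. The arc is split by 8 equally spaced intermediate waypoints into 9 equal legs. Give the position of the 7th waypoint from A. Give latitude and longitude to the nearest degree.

≈ lat 20°N, lon 61°W

The haversine formula gives a central angle δ ≈ 2.022 rad (115.8°) between the endpoints.
Interpolate at f = 7/9 with slerp weights a = sin((1−f)δ)/sin δ ≈ 0.482, b = sin(fδ)/sin δ ≈ 1.111.
p = a·p₁ + b·p₂ ≈ (0.452, -0.823, 0.345); φ = arcsin(p_z) ≈ 20.17°, λ = atan2(p_y, p_x) ≈ -61.20°.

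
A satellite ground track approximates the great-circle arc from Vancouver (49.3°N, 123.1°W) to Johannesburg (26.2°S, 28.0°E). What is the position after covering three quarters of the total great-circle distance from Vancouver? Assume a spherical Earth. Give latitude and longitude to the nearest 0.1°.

Convert each endpoint to a unit vector on the sphere (x = cos φ cos λ, y = cos φ sin λ, z = sin φ).
The central angle between the endpoints is δ = arccos(p₁·p₂) ≈ 2.581 rad (147.9°).
Interpolate at f = 3/4 with slerp weights a = sin((1−f)δ)/sin δ ≈ 1.131, b = sin(fδ)/sin δ ≈ 1.757.
p = a·p₁ + b·p₂ ≈ (0.989, 0.122, 0.082); φ = arcsin(p_z) ≈ 4.70°, λ = atan2(p_y, p_x) ≈ 7.04°.

≈ 4.7°N, 7.0°E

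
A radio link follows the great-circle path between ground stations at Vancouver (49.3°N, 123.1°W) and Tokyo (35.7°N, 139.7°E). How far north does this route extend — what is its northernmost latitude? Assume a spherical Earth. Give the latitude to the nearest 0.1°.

The great circle lies in the plane with unit normal n̂ = (p₁ × p₂)/|p₁ × p₂|.
Here n̂_z ≈ -0.567; the vertex latitude is φ_max = arccos|n̂_z| ≈ 55.5°.

≈ 55.5°N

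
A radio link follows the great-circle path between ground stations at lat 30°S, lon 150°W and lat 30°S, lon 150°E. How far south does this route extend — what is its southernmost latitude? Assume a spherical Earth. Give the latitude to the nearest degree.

The great circle lies in the plane with unit normal n̂ = (p₁ × p₂)/|p₁ × p₂|.
Here n̂_z ≈ -0.832; the vertex latitude is φ_max = arccos|n̂_z| ≈ 33.7°.
Check via Clairaut: cos φ_max = |cos φ₁| · sin C = cos(30.0°)·sin(106.1°) ≈ 0.832, again giving ≈ 33.7°.

≈ 34°S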